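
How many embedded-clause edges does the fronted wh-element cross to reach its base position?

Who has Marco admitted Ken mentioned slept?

2

"who" is extracted from the subject of "slept".
Boundaries crossed, outermost first: [Ø], [Ø] — 2 in total.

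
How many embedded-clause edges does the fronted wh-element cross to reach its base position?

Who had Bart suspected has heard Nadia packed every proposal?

"who" is extracted from the subject of "heard".
Boundaries crossed, outermost first: [Ø] — 1 in total.

1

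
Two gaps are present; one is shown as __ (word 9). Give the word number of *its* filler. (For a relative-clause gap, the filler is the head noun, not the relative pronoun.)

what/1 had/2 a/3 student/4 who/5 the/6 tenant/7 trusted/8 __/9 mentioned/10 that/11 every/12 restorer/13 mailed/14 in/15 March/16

The marked gap is inside the relative clause, the direct object of "trusted".
Its filler is the head noun "student" (via "who"), at word 4.
(The other dependency links word 1 to a gap after word 14.)

4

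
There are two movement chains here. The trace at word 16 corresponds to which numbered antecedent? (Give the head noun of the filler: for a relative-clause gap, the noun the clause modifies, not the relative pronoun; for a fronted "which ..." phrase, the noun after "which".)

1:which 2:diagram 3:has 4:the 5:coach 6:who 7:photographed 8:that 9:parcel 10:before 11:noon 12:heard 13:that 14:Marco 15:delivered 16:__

2

The marked gap is the direct object of "delivered".
Its filler is the fronted wh-phrase "which diagram", at word 2.
(The other dependency links word 5 to a gap after word 6.)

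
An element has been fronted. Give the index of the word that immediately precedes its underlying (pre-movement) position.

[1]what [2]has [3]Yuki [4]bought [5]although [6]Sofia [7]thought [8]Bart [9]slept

4

The displaced element is "what" (word 1).
It functions as the direct object of "bought", so the gap sits immediately after word 4 ("bought").
Base order: Yuki has bought what although Sofia thought Bart slept.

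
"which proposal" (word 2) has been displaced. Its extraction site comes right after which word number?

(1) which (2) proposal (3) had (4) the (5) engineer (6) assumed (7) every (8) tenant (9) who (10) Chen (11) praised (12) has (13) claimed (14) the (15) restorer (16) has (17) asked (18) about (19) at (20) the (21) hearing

The displaced element is "which proposal" (word 2).
It is linked across 2 clause boundaries (Ø → Ø).
It functions as the object of the preposition "about" of "asked", so the gap sits immediately after word 18 ("about").
Base order: The engineer had assumed every tenant who Chen praised has claimed the restorer has asked about which proposal at the hearing.

18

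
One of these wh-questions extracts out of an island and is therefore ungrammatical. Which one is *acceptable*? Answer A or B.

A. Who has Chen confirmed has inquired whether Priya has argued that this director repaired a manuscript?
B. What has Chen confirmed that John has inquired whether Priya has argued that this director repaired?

A

In B, the wh-phrase is extracted from inside a wh-island (introduced by "whether"), which blocks movement.
In A, the extraction path crosses only that-complement boundaries, which are transparent.
So A is grammatical.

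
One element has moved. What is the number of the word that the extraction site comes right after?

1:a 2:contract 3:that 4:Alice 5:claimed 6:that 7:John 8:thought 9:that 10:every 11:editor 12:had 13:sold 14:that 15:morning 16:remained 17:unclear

The displaced element is "a contract" (word 2).
It is linked across 2 clause boundaries (that → that).
It functions as the direct object of "sold", so the gap sits immediately after word 13 ("sold").
Base order: Alice claimed that John thought that every editor had sold a contract that morning.

13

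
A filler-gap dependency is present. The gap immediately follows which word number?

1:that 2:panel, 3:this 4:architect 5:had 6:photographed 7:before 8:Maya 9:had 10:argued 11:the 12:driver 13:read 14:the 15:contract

6

The displaced element is "that panel" (word 2).
It functions as the direct object of "photographed", so the gap sits immediately after word 6 ("photographed").
Base order: This architect had photographed that panel before Maya had argued the driver read the contract.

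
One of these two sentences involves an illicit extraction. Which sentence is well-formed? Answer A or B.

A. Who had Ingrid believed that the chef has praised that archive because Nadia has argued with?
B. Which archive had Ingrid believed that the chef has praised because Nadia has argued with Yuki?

In A, the wh-phrase is extracted from inside an adjunct island (introduced by "because"), which blocks movement.
In B, the extraction path crosses only that-complement boundaries, which are transparent.
So B is grammatical.

B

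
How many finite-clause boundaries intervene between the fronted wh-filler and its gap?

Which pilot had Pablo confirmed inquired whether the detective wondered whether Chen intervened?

"which pilot" is extracted from the subject of "inquired".
Boundaries crossed, outermost first: [Ø] — 1 in total.

1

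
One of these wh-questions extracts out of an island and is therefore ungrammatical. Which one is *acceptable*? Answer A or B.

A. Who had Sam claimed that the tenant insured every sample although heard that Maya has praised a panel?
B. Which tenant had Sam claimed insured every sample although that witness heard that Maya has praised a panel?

B

In A, the wh-phrase is extracted from inside an adjunct island (introduced by "although"), which blocks movement.
In B, the extraction path crosses only that-complement boundaries, which are transparent.
So B is grammatical.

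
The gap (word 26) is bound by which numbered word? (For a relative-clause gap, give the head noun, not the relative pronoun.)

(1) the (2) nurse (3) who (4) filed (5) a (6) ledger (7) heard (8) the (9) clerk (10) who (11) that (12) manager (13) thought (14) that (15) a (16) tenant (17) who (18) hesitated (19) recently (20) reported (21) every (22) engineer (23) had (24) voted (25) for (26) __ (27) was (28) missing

9

The gap at 26 is the prepositional object of "voted", inside a relative clause.
The relative pronoun is "who" (word 10); it is bound by the head noun immediately before it.
Its filler is the head noun "clerk", at word 9.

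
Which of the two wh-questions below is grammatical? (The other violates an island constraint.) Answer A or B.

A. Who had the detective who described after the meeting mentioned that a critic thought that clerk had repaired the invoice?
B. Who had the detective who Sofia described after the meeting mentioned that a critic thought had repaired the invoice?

In A, the wh-phrase is extracted from inside a complex-NP island (relative clause) (introduced by "who"), which blocks movement.
In B, the extraction path crosses only that-complement boundaries, which are transparent.
So B is grammatical.

B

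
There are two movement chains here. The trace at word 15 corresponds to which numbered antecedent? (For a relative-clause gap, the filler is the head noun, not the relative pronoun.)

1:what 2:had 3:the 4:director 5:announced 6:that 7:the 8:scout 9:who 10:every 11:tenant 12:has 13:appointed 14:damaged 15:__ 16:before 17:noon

The marked gap is the direct object of "damaged".
Its filler is the fronted wh-phrase "what", at word 1.
(The other dependency links word 8 to a gap after word 13.)

1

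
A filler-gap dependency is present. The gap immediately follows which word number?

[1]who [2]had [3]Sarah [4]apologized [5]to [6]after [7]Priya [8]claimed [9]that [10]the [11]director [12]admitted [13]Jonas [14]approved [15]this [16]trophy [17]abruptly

The displaced element is "who" (word 1).
It functions as the object of the preposition "to" of "apologized", so the gap sits immediately after word 5 ("to").
Base order: Sarah had apologized to who after Priya claimed that the director admitted Jonas approved this trophy abruptly.

5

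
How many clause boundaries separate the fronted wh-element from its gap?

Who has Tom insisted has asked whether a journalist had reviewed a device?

"who" is extracted from the subject of "asked".
Boundaries crossed, outermost first: [Ø] — 1 in total.

1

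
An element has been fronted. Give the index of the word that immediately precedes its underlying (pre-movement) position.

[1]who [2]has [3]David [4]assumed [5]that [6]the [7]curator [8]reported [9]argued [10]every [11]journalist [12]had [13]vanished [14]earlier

8

The displaced element is "who" (word 1).
It is linked across 2 clause boundaries (that → Ø).
It functions as the subject of "argued", so the gap sits immediately after word 8 ("reported").
Base order: David has assumed that the curator reported that who argued every journalist had vanished earlier.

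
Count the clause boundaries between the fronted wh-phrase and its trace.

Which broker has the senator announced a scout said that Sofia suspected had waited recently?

3

"which broker" is extracted from the subject of "waited".
Boundaries crossed, outermost first: [Ø], [that], [Ø] — 3 in total.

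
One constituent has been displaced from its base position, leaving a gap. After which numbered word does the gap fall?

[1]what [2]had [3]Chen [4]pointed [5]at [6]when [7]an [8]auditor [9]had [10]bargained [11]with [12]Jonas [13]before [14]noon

The displaced element is "what" (word 1).
It functions as the object of the preposition "at" of "pointed", so the gap sits immediately after word 5 ("at").
Base order: Chen had pointed at what when an auditor had bargained with Jonas before noon.

5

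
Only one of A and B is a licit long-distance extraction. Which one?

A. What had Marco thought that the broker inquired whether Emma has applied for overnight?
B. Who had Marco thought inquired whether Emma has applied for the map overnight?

In A, the wh-phrase is extracted from inside a wh-island (introduced by "whether"), which blocks movement.
In B, the extraction path crosses only that-complement boundaries, which are transparent.
So B is grammatical.

B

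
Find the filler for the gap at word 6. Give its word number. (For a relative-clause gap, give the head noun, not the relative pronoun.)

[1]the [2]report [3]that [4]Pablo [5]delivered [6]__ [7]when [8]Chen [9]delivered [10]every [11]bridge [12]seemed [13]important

The gap at 6 is the object of "delivered", inside a relative clause.
The relative pronoun is "that" (word 3); it is bound by the head noun immediately before it.
Its filler is the head noun "report", at word 2.

2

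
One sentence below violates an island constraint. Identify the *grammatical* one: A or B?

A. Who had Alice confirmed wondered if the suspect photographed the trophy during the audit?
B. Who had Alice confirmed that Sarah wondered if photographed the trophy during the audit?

In B, the wh-phrase is extracted from inside a wh-island (introduced by "if"), which blocks movement.
In A, the extraction path crosses only that-complement boundaries, which are transparent.
So A is grammatical.

A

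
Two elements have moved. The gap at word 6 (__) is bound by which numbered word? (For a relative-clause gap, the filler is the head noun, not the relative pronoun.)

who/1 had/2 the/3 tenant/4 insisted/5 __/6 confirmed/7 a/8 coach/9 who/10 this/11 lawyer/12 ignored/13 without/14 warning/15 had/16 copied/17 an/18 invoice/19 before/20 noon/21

The marked gap is the subject of "confirmed".
Its filler is the fronted wh-phrase "who", at word 1.
(The other dependency links word 9 to a gap after word 13.)

1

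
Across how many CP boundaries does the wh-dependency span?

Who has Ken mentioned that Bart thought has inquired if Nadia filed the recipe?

2

"who" is extracted from the subject of "inquired".
Boundaries crossed, outermost first: [that], [Ø] — 2 in total.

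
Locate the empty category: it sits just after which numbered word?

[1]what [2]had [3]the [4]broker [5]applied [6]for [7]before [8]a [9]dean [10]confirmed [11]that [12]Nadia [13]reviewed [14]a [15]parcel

The displaced element is "what" (word 1).
It functions as the object of the preposition "for" of "applied", so the gap sits immediately after word 6 ("for").
Base order: The broker had applied for what before a dean confirmed that Nadia reviewed a parcel.

6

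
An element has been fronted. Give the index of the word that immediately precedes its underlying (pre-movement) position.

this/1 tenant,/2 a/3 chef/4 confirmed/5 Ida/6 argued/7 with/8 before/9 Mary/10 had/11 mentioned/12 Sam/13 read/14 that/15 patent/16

8

The displaced element is "this tenant" (word 2).
It is linked across 1 clause boundary (Ø).
It functions as the object of the preposition "with" of "argued", so the gap sits immediately after word 8 ("with").
Base order: A chef confirmed Ida argued with this tenant before Mary had mentioned Sam read that patent.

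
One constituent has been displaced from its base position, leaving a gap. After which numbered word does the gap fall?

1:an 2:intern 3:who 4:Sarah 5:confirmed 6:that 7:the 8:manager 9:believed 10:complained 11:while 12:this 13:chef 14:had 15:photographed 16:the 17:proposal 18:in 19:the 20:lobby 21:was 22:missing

9

The displaced element is "an intern" (word 2).
It is linked across 2 clause boundaries (that → Ø).
It functions as the subject of "complained", so the gap sits immediately after word 9 ("believed").
Base order: Sarah confirmed that the manager believed that an intern complained while this chef had photographed the proposal in the lobby.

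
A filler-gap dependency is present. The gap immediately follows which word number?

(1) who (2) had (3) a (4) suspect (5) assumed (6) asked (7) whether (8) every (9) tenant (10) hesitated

The displaced element is "who" (word 1).
It is linked across 1 clause boundary (Ø).
It functions as the subject of "asked", so the gap sits immediately after word 5 ("assumed").
Base order: A suspect had assumed that who asked whether every tenant hesitated.

5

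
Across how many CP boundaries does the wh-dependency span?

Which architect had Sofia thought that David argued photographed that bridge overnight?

"which architect" is extracted from the subject of "photographed".
Boundaries crossed, outermost first: [that], [Ø] — 2 in total.

2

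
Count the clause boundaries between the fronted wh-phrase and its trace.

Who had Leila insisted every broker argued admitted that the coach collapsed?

2

"who" is extracted from the subject of "admitted".
Boundaries crossed, outermost first: [Ø], [Ø] — 2 in total.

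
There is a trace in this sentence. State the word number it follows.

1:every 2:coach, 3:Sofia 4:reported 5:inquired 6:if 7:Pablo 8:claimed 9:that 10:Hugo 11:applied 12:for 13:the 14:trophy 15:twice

4

The displaced element is "every coach" (word 2).
It is linked across 1 clause boundary (Ø).
It functions as the subject of "inquired", so the gap sits immediately after word 4 ("reported").
Base order: Sofia reported every coach inquired if Pablo claimed that Hugo applied for the trophy twice.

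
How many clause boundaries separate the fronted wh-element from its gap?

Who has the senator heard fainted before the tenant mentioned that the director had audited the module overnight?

1

"who" is extracted from the subject of "fainted".
Boundaries crossed, outermost first: [Ø] — 1 in total.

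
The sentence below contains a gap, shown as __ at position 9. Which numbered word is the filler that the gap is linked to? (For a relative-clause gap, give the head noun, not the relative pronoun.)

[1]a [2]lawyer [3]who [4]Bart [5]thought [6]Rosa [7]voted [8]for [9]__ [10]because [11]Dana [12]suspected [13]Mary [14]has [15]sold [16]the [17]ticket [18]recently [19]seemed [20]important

2

The gap at 9 is the prepositional object of "voted", inside a relative clause.
The relative pronoun is "who" (word 3); it is bound by the head noun immediately before it.
Its filler is the head noun "lawyer", at word 2.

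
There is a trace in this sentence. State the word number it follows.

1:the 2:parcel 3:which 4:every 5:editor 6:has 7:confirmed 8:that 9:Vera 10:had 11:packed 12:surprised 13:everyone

11

The displaced element is "the parcel" (word 2).
It is linked across 1 clause boundary (that).
It functions as the direct object of "packed", so the gap sits immediately after word 11 ("packed").
Base order: Every editor has confirmed that Vera had packed the parcel.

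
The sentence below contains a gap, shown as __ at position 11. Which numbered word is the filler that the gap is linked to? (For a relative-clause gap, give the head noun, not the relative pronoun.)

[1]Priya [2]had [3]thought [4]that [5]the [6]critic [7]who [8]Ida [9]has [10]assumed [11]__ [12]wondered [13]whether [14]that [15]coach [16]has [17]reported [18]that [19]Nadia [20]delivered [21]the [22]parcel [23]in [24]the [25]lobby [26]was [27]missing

The gap at 11 is the subject of "wondered", inside a relative clause.
The relative pronoun is "who" (word 7); it is bound by the head noun immediately before it.
Its filler is the head noun "critic", at word 6.

6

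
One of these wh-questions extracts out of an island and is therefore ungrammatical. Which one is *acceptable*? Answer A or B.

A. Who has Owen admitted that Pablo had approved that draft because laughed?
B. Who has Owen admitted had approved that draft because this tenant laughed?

B

In A, the wh-phrase is extracted from inside an adjunct island (introduced by "because"), which blocks movement.
In B, the extraction path crosses only that-complement boundaries, which are transparent.
So B is grammatical.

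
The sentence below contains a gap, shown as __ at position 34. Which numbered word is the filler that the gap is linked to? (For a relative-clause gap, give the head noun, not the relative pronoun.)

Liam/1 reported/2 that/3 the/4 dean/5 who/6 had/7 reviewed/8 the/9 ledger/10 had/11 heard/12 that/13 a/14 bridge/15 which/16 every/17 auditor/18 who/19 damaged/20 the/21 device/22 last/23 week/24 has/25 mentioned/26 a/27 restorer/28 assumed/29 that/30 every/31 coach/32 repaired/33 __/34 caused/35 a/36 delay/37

15

The gap at 34 is the object of "repaired", inside a relative clause.
The relative pronoun is "which" (word 16); it is bound by the head noun immediately before it.
Its filler is the head noun "bridge", at word 15.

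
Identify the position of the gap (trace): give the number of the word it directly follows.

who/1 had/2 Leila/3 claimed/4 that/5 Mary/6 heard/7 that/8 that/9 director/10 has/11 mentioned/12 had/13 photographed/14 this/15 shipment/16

The displaced element is "who" (word 1).
It is linked across 3 clause boundaries (that → that → Ø).
It functions as the subject of "photographed", so the gap sits immediately after word 12 ("mentioned").
Base order: Leila had claimed that Mary heard that that director has mentioned who had photographed this shipment.

12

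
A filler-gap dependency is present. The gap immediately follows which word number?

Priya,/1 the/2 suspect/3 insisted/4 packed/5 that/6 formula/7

4

The displaced element is "Priya" (word 1).
It is linked across 1 clause boundary (Ø).
It functions as the subject of "packed", so the gap sits immediately after word 4 ("insisted").
Base order: The suspect insisted Priya packed that formula.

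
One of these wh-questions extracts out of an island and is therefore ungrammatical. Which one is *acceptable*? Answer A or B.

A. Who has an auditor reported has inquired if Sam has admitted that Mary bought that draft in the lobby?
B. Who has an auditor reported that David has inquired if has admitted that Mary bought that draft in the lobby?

A

In B, the wh-phrase is extracted from inside a wh-island (introduced by "if"), which blocks movement.
In A, the extraction path crosses only that-complement boundaries, which are transparent.
So A is grammatical.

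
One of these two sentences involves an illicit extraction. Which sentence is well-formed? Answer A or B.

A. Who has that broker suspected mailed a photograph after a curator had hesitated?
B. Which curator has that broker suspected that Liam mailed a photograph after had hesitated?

In B, the wh-phrase is extracted from inside an adjunct island (introduced by "after"), which blocks movement.
In A, the extraction path crosses only that-complement boundaries, which are transparent.
So A is grammatical.

A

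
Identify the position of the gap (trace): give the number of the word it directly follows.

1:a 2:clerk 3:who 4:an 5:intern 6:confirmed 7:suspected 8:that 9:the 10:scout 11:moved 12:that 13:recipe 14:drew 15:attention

The displaced element is "a clerk" (word 2).
It is linked across 1 clause boundary (Ø).
It functions as the subject of "suspected", so the gap sits immediately after word 6 ("confirmed").
Base order: An intern confirmed that a clerk suspected that the scout moved that recipe.

6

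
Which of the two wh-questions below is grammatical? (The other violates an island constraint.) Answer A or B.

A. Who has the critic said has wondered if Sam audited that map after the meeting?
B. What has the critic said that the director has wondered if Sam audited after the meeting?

In B, the wh-phrase is extracted from inside a wh-island (introduced by "if"), which blocks movement.
In A, the extraction path crosses only that-complement boundaries, which are transparent.
So A is grammatical.

A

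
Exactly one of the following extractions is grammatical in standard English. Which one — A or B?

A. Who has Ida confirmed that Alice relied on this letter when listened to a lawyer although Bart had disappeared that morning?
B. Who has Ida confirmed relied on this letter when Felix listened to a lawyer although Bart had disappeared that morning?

B

In A, the wh-phrase is extracted from inside an adjunct island (introduced by "when"), which blocks movement.
In B, the extraction path crosses only that-complement boundaries, which are transparent.
So B is grammatical.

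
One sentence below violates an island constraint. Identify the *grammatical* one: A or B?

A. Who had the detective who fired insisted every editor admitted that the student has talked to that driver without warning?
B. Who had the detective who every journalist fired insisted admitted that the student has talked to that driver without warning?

B

In A, the wh-phrase is extracted from inside a complex-NP island (relative clause) (introduced by "who"), which blocks movement.
In B, the extraction path crosses only that-complement boundaries, which are transparent.
So B is grammatical.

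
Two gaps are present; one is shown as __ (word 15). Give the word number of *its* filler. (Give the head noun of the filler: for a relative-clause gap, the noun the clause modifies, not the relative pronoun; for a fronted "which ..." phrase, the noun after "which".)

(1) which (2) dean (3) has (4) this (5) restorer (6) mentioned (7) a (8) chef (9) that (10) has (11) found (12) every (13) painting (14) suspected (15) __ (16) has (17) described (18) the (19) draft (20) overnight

The marked gap is the subject of "described".
Its filler is the fronted wh-phrase "which dean", at word 2.
(The other dependency links word 8 to a gap after word 9.)

2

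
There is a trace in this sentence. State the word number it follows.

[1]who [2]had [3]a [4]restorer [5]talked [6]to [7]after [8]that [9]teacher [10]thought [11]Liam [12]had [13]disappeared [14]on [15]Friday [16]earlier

6

The displaced element is "who" (word 1).
It functions as the object of the preposition "to" of "talked", so the gap sits immediately after word 6 ("to").
Base order: A restorer had talked to who after that teacher thought Liam had disappeared on Friday earlier.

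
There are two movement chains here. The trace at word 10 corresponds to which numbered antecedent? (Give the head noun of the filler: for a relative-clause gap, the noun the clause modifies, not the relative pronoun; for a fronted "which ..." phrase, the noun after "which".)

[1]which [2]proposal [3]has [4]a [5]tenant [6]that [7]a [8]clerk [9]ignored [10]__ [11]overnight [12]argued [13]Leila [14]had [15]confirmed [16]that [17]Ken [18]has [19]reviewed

5

The marked gap is inside the relative clause, the direct object of "ignored".
Its filler is the head noun "tenant" (via "that"), at word 5.
(The other dependency links word 2 to a gap after word 19.)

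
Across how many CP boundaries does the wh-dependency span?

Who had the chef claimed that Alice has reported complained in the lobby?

"who" is extracted from the subject of "complained".
Boundaries crossed, outermost first: [that], [Ø] — 2 in total.

2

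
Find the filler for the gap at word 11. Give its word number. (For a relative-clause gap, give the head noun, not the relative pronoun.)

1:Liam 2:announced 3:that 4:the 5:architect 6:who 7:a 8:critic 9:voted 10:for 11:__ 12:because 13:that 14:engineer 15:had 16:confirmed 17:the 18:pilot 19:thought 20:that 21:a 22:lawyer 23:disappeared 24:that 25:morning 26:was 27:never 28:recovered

The gap at 11 is the prepositional object of "voted", inside a relative clause.
The relative pronoun is "who" (word 6); it is bound by the head noun immediately before it.
Its filler is the head noun "architect", at word 5.

5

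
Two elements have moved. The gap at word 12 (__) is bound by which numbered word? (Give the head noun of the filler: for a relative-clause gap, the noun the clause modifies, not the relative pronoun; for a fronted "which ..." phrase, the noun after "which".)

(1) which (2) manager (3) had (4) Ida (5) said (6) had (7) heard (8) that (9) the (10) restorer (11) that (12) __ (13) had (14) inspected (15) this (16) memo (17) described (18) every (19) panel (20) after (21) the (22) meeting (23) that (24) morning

The marked gap is inside the relative clause, the subject of "inspected".
Its filler is the head noun "restorer" (via "that"), at word 10.
(The other dependency links word 2 to a gap after word 5.)

10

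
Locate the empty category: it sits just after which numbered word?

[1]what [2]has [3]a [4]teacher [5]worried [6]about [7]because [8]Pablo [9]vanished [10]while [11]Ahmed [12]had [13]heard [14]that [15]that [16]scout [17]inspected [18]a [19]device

6

The displaced element is "what" (word 1).
It functions as the object of the preposition "about" of "worried", so the gap sits immediately after word 6 ("about").
Base order: A teacher has worried about what because Pablo vanished while Ahmed had heard that that scout inspected a device.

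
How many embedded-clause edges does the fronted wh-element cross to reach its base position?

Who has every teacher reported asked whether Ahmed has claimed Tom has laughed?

1

"who" is extracted from the subject of "asked".
Boundaries crossed, outermost first: [Ø] — 1 in total.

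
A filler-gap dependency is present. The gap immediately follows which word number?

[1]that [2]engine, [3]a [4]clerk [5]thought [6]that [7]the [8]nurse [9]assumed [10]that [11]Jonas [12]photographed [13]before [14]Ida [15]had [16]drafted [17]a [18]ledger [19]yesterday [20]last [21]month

12

The displaced element is "that engine" (word 2).
It is linked across 2 clause boundaries (that → that).
It functions as the direct object of "photographed", so the gap sits immediately after word 12 ("photographed").
Base order: A clerk thought that the nurse assumed that Jonas photographed that engine before Ida had drafted a ledger yesterday last month.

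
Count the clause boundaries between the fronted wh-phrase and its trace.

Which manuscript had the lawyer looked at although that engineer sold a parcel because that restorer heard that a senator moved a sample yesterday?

"which manuscript" originates inside the matrix clause — no clause boundary is crossed.

0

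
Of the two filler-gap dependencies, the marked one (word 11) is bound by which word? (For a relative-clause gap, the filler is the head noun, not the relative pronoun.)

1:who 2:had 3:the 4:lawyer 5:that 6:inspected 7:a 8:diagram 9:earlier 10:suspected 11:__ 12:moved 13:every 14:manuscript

The marked gap is the subject of "moved".
Its filler is the fronted wh-phrase "who", at word 1.
(The other dependency links word 4 to a gap after word 5.)

1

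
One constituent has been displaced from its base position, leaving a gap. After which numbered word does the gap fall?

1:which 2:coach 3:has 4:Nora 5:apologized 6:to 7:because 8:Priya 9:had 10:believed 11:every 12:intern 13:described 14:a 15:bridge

6

The displaced element is "which coach" (word 2).
It functions as the object of the preposition "to" of "apologized", so the gap sits immediately after word 6 ("to").
Base order: Nora has apologized to which coach because Priya had believed every intern described a bridge.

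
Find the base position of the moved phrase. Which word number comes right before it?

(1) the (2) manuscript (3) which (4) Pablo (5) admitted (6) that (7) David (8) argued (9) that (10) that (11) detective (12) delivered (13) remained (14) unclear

12

The displaced element is "the manuscript" (word 2).
It is linked across 2 clause boundaries (that → that).
It functions as the direct object of "delivered", so the gap sits immediately after word 12 ("delivered").
Base order: Pablo admitted that David argued that that detective delivered the manuscript.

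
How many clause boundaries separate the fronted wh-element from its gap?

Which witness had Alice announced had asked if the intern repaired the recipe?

"which witness" is extracted from the subject of "asked".
Boundaries crossed, outermost first: [Ø] — 1 in total.

1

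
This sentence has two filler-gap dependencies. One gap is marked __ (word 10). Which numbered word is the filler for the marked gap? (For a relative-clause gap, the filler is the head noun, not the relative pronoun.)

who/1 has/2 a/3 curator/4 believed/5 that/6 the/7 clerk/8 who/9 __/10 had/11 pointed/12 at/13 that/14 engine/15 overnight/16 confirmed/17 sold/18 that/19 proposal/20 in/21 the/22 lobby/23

The marked gap is inside the relative clause, the subject of "pointed".
Its filler is the head noun "clerk" (via "who"), at word 8.
(The other dependency links word 1 to a gap after word 17.)

8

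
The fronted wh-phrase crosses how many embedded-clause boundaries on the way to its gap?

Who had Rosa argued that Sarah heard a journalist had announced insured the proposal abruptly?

"who" is extracted from the subject of "insured".
Boundaries crossed, outermost first: [that], [Ø], [Ø] — 3 in total.

3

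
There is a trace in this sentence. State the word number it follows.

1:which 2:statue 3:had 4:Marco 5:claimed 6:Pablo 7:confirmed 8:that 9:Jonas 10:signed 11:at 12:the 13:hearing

The displaced element is "which statue" (word 2).
It is linked across 2 clause boundaries (Ø → that).
It functions as the direct object of "signed", so the gap sits immediately after word 10 ("signed").
Base order: Marco had claimed Pablo confirmed that Jonas signed which statue at the hearing.

10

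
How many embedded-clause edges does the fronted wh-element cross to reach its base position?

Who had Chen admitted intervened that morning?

"who" is extracted from the subject of "intervened".
Boundaries crossed, outermost first: [Ø] — 1 in total.

1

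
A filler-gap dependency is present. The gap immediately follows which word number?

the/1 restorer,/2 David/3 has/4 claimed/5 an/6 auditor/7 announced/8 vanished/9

8

The displaced element is "the restorer" (word 2).
It is linked across 2 clause boundaries (Ø → Ø).
It functions as the subject of "vanished", so the gap sits immediately after word 8 ("announced").
Base order: David has claimed an auditor announced that the restorer vanished.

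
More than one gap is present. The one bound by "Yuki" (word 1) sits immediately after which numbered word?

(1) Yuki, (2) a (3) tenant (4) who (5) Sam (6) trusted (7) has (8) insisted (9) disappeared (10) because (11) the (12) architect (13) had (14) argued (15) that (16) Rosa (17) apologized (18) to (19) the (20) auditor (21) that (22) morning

8

The displaced element is "Yuki" (word 1).
It is linked across 1 clause boundary (Ø).
It functions as the subject of "disappeared", so the gap sits immediately after word 8 ("insisted").
Base order: A tenant who Sam trusted has insisted that Yuki disappeared because the architect had argued that Rosa apologized to the auditor that morning.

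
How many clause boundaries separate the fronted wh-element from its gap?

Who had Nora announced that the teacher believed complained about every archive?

"who" is extracted from the subject of "complained".
Boundaries crossed, outermost first: [that], [Ø] — 2 in total.

2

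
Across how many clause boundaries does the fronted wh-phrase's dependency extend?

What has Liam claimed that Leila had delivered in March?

1

"what" is extracted from the object of "delivered".
Boundaries crossed, outermost first: [that] — 1 in total.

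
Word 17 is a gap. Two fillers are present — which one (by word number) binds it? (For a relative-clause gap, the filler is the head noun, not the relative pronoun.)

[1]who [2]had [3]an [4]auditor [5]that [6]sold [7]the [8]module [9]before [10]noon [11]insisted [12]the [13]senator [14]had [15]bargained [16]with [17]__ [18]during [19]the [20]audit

1

The marked gap is the object of the preposition "with" of "bargained".
Its filler is the fronted wh-phrase "who", at word 1.
(The other dependency links word 4 to a gap after word 5.)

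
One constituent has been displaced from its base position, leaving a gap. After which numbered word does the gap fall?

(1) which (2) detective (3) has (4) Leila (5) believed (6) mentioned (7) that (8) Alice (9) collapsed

The displaced element is "which detective" (word 2).
It is linked across 1 clause boundary (Ø).
It functions as the subject of "mentioned", so the gap sits immediately after word 5 ("believed").
Base order: Leila has believed that which detective mentioned that Alice collapsed.

5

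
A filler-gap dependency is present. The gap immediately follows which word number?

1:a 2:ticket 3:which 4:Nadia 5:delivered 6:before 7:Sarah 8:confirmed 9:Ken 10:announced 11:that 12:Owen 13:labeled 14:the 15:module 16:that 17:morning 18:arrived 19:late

The displaced element is "a ticket" (word 2).
It functions as the direct object of "delivered", so the gap sits immediately after word 5 ("delivered").
Base order: Nadia delivered a ticket before Sarah confirmed Ken announced that Owen labeled the module that morning.

5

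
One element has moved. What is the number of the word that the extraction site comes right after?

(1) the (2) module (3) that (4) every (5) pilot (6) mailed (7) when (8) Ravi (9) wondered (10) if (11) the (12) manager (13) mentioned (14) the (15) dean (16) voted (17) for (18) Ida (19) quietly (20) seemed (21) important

The displaced element is "the module" (word 2).
It functions as the direct object of "mailed", so the gap sits immediately after word 6 ("mailed").
Base order: Every pilot mailed the module when Ravi wondered if the manager mentioned the dean voted for Ida quietly.

6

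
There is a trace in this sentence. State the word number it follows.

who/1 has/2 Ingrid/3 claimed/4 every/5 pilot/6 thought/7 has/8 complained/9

7

The displaced element is "who" (word 1).
It is linked across 2 clause boundaries (Ø → Ø).
It functions as the subject of "complained", so the gap sits immediately after word 7 ("thought").
Base order: Ingrid has claimed every pilot thought that who has complained.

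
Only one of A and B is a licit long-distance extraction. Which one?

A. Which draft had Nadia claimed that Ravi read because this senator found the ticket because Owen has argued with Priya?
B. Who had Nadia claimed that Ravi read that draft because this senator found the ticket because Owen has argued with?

A

In B, the wh-phrase is extracted from inside an adjunct island (introduced by "because"), which blocks movement.
In A, the extraction path crosses only that-complement boundaries, which are transparent.
So A is grammatical.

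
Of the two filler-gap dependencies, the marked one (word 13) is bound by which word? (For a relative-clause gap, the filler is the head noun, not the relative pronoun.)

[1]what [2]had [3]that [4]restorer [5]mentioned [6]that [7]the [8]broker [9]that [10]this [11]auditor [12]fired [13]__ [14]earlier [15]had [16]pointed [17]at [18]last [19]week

The marked gap is inside the relative clause, the direct object of "fired".
Its filler is the head noun "broker" (via "that"), at word 8.
(The other dependency links word 1 to a gap after word 17.)

8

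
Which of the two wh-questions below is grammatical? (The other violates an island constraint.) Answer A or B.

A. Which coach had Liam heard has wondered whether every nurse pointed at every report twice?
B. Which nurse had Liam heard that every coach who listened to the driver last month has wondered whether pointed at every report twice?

A

In B, the wh-phrase is extracted from inside a wh-island (introduced by "whether"), which blocks movement.
In A, the extraction path crosses only that-complement boundaries, which are transparent.
So A is grammatical.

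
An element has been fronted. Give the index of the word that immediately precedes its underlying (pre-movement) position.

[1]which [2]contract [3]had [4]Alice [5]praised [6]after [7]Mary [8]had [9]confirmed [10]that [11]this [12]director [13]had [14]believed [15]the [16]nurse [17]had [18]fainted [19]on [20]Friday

5

The displaced element is "which contract" (word 2).
It functions as the direct object of "praised", so the gap sits immediately after word 5 ("praised").
Base order: Alice had praised which contract after Mary had confirmed that this director had believed the nurse had fainted on Friday.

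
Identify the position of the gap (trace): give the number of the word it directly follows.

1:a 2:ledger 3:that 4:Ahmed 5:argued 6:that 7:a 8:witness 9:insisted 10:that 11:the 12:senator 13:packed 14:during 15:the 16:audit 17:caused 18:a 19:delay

13

The displaced element is "a ledger" (word 2).
It is linked across 2 clause boundaries (that → that).
It functions as the direct object of "packed", so the gap sits immediately after word 13 ("packed").
Base order: Ahmed argued that a witness insisted that the senator packed a ledger during the audit.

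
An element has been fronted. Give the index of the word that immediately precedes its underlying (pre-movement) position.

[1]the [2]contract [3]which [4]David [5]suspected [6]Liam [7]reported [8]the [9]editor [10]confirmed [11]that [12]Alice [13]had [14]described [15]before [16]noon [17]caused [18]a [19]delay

14

The displaced element is "the contract" (word 2).
It is linked across 3 clause boundaries (Ø → Ø → that).
It functions as the direct object of "described", so the gap sits immediately after word 14 ("described").
Base order: David suspected Liam reported the editor confirmed that Alice had described the contract before noon.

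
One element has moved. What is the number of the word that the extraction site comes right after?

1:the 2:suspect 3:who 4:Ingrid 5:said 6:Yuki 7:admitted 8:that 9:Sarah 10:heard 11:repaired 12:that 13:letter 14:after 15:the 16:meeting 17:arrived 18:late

10

The displaced element is "the suspect" (word 2).
It is linked across 3 clause boundaries (Ø → that → Ø).
It functions as the subject of "repaired", so the gap sits immediately after word 10 ("heard").
Base order: Ingrid said Yuki admitted that Sarah heard the suspect repaired that letter after the meeting.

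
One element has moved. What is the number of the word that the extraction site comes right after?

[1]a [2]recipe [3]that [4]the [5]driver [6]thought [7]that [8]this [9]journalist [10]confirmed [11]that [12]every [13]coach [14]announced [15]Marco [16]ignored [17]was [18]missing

The displaced element is "a recipe" (word 2).
It is linked across 3 clause boundaries (that → that → Ø).
It functions as the direct object of "ignored", so the gap sits immediately after word 16 ("ignored").
Base order: The driver thought that this journalist confirmed that every coach announced Marco ignored a recipe.

16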